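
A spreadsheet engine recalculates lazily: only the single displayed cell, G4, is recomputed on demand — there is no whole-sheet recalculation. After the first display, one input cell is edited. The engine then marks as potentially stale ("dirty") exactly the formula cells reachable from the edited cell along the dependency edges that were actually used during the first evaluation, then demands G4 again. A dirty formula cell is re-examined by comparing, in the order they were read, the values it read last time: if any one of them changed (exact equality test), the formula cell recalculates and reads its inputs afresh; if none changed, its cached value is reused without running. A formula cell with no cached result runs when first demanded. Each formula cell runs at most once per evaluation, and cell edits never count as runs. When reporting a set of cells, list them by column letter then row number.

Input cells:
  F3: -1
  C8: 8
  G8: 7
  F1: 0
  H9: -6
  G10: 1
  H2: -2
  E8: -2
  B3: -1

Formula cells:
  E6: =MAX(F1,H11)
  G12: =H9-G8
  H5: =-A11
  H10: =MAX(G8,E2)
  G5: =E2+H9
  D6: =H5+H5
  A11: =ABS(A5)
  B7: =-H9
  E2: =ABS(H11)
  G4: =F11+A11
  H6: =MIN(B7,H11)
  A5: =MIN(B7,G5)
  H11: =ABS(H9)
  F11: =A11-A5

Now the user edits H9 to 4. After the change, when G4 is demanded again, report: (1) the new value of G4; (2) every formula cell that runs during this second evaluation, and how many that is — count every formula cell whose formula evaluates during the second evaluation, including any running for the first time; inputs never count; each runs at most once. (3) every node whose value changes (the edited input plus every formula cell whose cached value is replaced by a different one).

New value of G4: 12.
Formula cells that run: A5, A11, B7, E2, F11, G4, G5, H11 — 8 in total.
Values that change: A5, A11, B7, E2, F11, G4, G5, H9, H11.

First evaluation (everything demanded from the output):
  B7 = -(-6) = 6
  H11 = ABS(-6) = 6
  E2 = ABS(6) = 6
  G5 = 6 + -6 = 0
  A5 = MIN(6, 0) = 0
  A11 = ABS(0) = 0
  F11 = 0 - 0 = 0
  G4 = 0 + 0 = 0

Propagation after the edit:
  B7: runs — H9 -6->4; result -4.
  H11: runs — H9 -6->4; result 4.
  E2: runs — H11 6->4; result 4.
  G5: runs — E2 6->4; H9 -6->4; result 8.
  A5: runs — B7 6->-4; G5 0->8; result -4.
  A11: runs — A5 0->-4; result 4.
  F11: runs — A11 0->4; A5 0->-4; result 8.
  G4: runs — F11 0->8; A11 0->4; result 12.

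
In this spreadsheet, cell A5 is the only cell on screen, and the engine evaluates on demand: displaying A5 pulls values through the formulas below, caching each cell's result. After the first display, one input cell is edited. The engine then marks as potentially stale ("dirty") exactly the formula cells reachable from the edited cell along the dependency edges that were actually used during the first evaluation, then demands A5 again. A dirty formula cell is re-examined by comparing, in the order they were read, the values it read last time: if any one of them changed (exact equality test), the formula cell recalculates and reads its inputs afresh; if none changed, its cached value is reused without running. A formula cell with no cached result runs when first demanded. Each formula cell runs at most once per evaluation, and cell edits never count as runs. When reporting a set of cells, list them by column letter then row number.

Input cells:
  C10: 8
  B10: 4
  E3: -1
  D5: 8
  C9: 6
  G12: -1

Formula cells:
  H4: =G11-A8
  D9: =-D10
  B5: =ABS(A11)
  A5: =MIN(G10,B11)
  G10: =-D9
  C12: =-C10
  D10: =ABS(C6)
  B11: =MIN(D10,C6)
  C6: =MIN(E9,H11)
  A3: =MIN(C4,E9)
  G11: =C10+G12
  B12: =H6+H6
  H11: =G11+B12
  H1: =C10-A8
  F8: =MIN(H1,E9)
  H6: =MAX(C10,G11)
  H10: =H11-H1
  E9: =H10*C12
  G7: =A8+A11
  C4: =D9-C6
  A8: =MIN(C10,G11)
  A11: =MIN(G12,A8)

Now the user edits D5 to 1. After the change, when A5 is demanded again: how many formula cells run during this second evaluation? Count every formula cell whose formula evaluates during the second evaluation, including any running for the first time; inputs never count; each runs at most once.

Initial pass — values computed on the first demand:
  C12 = -(8) = -8
  G11 = 8 + -1 = 7
  A8 = MIN(8, 7) = 7
  H1 = 8 - 7 = 1
  H6 = MAX(8, 7) = 8
  B12 = 8 + 8 = 16
  H11 = 7 + 16 = 23
  H10 = 23 - 1 = 22
  E9 = 22 * -8 = -176
  C6 = MIN(-176, 23) = -176
  D10 = ABS(-176) = 176
  B11 = MIN(176, -176) = -176
  D9 = -(176) = -176
  G10 = -(-176) = 176
  A5 = MIN(176, -176) = -176

Second demand — change propagation:
  no demanded computation ever read D5, so the edit dirties nothing and nothing runs.

The important point: nothing the output needs ever reads D5, so the edit is invisible to it.

Run set: none (0 run).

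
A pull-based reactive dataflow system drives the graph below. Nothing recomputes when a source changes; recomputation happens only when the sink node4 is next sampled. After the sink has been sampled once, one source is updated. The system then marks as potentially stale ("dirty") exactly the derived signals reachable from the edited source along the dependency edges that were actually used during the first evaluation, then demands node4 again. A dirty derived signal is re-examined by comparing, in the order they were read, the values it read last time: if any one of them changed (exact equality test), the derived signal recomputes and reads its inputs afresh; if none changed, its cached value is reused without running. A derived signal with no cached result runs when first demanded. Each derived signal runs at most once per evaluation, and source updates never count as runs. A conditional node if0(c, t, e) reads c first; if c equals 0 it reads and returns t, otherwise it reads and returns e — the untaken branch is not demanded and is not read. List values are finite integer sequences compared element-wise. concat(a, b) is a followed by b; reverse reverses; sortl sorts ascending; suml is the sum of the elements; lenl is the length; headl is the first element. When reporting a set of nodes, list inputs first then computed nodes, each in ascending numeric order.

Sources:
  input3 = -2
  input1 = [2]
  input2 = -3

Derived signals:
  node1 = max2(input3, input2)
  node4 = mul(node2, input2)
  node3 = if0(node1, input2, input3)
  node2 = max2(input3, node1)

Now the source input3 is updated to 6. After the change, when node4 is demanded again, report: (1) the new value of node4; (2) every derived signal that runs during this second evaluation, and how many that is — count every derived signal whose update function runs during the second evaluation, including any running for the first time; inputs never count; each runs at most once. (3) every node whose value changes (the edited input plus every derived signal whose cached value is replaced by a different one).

New value of node4: -18.
Derived signals that run: node1, node2, node4 — 3 in total.
Values that change: input3, node1, node2, node4.

First evaluation (everything demanded from the output):
  node1 = max2(-2, -3) = -2
  node2 = max2(-2, -2) = -2
  node4 = mul(-2, -3) = 6

Propagation after the edit:
  node1: runs — input3 -2->6; result 6.
  node2: runs — input3 -2->6; node1 -2->6; result 6.
  node4: runs — node2 -2->6; result -18.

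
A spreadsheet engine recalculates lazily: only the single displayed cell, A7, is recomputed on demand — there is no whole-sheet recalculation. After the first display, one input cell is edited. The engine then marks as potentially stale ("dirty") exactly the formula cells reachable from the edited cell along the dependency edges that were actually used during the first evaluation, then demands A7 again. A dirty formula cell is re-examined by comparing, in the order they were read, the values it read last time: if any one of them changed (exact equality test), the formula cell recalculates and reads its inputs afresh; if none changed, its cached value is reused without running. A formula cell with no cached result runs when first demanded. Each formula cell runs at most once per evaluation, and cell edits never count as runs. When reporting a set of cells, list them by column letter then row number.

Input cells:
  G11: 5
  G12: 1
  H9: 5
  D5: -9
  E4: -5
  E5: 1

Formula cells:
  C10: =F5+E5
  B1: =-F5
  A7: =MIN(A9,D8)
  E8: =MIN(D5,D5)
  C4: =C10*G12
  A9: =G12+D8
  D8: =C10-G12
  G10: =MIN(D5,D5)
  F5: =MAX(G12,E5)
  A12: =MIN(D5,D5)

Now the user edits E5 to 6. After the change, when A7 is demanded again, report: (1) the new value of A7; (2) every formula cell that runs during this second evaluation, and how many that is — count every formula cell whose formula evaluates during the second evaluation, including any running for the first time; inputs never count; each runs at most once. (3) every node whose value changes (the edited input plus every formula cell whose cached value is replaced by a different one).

New value of A7: 11.
Formula cells that run: A7, A9, C10, D8, F5 — 5 in total.
Values that change: A7, A9, C10, D8, E5, F5.

First evaluation (everything demanded from the output):
  F5 = MAX(1, 1) = 1
  C10 = 1 + 1 = 2
  D8 = 2 - 1 = 1
  A9 = 1 + 1 = 2
  A7 = MIN(2, 1) = 1

Propagation after the edit:
  F5: runs — E5 1->6; result 6.
  C10: runs — F5 1->6; E5 1->6; result 12.
  D8: runs — C10 2->12; result 11.
  A9: runs — D8 1->11; result 12.
  A7: runs — A9 2->12; D8 1->11; result 11.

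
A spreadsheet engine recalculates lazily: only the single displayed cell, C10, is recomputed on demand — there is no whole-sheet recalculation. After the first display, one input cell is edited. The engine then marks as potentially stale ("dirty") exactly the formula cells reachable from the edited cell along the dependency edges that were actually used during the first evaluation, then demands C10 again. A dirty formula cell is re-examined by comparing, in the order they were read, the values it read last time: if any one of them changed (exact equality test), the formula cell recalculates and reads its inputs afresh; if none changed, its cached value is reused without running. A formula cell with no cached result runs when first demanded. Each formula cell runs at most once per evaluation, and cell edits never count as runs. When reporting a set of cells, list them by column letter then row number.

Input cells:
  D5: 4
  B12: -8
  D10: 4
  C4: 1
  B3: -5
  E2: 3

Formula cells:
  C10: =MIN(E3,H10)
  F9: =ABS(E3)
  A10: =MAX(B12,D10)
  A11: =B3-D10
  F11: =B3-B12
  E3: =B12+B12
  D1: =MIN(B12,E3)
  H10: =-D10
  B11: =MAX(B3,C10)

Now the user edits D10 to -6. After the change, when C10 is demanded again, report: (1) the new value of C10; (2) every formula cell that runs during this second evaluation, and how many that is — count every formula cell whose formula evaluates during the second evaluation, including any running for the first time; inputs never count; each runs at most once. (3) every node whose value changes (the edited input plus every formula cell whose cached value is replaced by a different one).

First evaluation (everything demanded from the output):
  E3 = -8 + -8 = -16
  H10 = -(4) = -4
  C10 = MIN(-16, -4) = -16

Propagation after the edit:
  H10: runs — D10 4->-6; result 6.
  C10: runs — H10 -4->6; result -16 (same value as before).

New value of C10: -16.
Formula cells that run: C10, H10 — 2 in total.
Values that change: D10, H10.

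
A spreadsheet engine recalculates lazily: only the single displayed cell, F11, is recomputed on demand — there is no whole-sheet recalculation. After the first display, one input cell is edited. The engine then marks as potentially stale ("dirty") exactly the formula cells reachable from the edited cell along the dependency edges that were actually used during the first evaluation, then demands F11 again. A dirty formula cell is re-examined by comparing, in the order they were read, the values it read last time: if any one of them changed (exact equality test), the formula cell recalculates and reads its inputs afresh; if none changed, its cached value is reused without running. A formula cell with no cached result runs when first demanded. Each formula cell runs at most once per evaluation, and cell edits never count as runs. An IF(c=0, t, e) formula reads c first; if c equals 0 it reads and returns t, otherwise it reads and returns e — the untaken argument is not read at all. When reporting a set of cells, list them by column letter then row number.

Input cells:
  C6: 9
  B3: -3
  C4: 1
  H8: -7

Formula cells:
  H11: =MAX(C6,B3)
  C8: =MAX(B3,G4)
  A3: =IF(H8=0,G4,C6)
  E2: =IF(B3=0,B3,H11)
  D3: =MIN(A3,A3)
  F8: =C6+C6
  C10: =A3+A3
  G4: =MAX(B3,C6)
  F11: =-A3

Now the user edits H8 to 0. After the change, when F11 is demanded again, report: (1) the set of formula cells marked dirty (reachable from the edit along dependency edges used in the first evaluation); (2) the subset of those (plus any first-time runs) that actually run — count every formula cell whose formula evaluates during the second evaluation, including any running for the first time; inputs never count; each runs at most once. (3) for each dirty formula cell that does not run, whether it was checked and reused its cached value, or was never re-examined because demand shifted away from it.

Marked dirty: A3, F11.
Formula cells that run: A3, G4 — 2 in total.
Checked but reused from cache: F11.
Key observation: a condition flipped, so demand reaches new nodes — G4 runs for the first time.

First evaluation (everything demanded from the output):
  A3 = IF(H8=0: H8=-7 -> else branch C6) = 9
  F11 = -(9) = -9

Propagation after the edit:
  G4: demanded for the first time — runs, produces 9.
  A3: runs — H8 -7->0; result 9 (same value as before).
  F11: checked — values it read are unchanged (A3 unchanged); reused cached -9 without running.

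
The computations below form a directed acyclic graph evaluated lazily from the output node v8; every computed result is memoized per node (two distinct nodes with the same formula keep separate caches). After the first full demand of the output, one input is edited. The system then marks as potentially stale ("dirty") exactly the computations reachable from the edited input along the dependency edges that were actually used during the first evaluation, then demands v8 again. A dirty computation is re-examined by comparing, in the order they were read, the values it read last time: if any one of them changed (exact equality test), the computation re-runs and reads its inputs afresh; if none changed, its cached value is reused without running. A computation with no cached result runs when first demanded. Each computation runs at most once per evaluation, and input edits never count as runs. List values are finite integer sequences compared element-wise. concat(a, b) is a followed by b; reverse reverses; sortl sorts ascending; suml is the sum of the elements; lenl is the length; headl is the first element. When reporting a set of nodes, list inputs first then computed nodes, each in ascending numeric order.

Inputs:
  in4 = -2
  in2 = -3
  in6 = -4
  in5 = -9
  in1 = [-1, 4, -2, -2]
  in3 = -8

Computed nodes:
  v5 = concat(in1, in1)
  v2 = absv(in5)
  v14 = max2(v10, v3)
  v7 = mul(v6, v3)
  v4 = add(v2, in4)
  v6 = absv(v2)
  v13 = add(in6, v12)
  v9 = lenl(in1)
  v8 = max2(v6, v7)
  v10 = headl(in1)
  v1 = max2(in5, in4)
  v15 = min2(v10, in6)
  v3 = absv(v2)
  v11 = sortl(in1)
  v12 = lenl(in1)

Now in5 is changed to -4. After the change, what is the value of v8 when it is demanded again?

First demand of the output computes:
  v2 = absv(-9) = 9
  v3 = absv(9) = 9
  v6 = absv(9) = 9
  v7 = mul(9, 9) = 81
  v8 = max2(9, 81) = 81

After the edit, cleaning proceeds:
  v2: a read changed (in5 -9->-4) — executes, giving 4.
  v3: a read changed (v2 9->4) — executes, giving 4.
  v6: a read changed (v2 9->4) — executes, giving 4.
  v7: a read changed (v6 9->4; v3 9->4) — executes, giving 16.
  v8: a read changed (v6 9->4; v7 81->16) — executes, giving 16.

Demanding v8 again yields 16.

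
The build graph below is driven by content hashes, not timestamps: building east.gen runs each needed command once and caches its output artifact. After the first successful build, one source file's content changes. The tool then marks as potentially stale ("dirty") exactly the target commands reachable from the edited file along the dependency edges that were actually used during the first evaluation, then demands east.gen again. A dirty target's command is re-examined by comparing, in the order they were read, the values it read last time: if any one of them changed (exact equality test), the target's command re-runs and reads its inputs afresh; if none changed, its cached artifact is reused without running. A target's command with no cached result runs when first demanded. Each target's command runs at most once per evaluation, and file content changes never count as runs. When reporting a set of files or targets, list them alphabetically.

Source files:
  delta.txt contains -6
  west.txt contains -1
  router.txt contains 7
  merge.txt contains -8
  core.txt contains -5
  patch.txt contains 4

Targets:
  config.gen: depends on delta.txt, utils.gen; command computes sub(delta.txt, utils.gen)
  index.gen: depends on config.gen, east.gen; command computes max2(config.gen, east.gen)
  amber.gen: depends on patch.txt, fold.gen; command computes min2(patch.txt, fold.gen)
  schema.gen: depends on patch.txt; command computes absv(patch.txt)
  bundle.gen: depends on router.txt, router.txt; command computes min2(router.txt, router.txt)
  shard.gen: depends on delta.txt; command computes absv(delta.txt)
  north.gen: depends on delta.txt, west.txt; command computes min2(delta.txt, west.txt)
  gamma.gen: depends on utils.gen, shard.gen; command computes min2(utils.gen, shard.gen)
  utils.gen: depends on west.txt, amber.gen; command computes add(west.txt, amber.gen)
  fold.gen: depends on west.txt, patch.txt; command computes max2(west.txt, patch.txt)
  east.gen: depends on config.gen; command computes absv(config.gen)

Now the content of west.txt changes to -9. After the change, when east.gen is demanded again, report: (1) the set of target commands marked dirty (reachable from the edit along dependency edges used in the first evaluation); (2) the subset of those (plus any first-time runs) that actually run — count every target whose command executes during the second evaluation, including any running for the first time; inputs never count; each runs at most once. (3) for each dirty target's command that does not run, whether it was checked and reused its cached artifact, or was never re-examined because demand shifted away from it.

Initial pass — values computed on the first demand:
  fold.gen = max2(-1, 4) = 4
  amber.gen = min2(4, 4) = 4
  utils.gen = add(-1, 4) = 3
  config.gen = sub(-6, 3) = -9
  east.gen = absv(-9) = 9

Second demand — change propagation:
  fold.gen: re-runs because west.txt -1->-9; new result 4 (unchanged).
  amber.gen: re-examined; everything it read last time is the same (patch.txt unchanged, fold.gen unchanged) — cache 4 kept, no run.
  utils.gen: re-runs because west.txt -1->-9; new result -5.
  config.gen: re-runs because utils.gen 3->-5; new result -1.
  east.gen: re-runs because config.gen -9->-1; new result 1.

The important point: at amber.gen every value read last time is unchanged, so the dirty flag clears without a run.

Dirty set: amber.gen, config.gen, east.gen, fold.gen, utils.gen.
Run set: config.gen, east.gen, fold.gen, utils.gen (4 run).
Re-examined without running (cache reused): amber.gen.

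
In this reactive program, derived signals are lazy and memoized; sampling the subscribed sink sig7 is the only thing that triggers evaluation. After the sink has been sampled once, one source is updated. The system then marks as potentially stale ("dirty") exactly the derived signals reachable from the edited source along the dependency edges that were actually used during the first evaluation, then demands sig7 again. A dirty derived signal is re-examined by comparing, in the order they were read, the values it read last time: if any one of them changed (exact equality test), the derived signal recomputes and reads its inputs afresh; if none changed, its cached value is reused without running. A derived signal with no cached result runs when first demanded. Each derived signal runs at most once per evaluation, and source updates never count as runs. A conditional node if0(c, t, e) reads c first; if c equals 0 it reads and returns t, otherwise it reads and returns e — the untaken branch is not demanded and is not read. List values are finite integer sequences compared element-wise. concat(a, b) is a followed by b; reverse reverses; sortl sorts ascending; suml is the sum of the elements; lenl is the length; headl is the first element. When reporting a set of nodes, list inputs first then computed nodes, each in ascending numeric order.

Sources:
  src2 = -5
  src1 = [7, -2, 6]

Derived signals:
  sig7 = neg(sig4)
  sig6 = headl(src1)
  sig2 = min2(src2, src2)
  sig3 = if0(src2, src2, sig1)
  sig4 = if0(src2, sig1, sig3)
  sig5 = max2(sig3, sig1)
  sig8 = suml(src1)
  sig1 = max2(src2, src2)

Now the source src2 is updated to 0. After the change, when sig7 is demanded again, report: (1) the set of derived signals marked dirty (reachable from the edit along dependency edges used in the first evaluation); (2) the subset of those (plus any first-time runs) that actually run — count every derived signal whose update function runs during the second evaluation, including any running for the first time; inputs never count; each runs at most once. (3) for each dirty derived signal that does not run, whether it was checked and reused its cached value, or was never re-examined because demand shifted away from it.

First demand of the output computes:
  sig1 = max2(-5, -5) = -5
  sig3 = if0(src2=-5 -> else branch sig1) = -5
  sig4 = if0(src2=-5 -> else branch sig3) = -5
  sig7 = neg(-5) = 5

After the edit, cleaning proceeds:
  sig1: a read changed (src2 -5->0; src2 -5->0) — executes, giving 0.
  sig3: stays stale; no demand reaches it after the flip.
  sig4: a read changed (src2 -5->0) — executes, giving 0.
  sig7: a read changed (sig4 -5->0) — executes, giving 0.

Note the branch switch — demand abandons sig3, which is never re-examined.

The edit dirties: sig1, sig3, sig4, sig7.
3 derived signals run: sig1, sig4, sig7.
Unvisited dirty nodes (no longer demanded): sig3.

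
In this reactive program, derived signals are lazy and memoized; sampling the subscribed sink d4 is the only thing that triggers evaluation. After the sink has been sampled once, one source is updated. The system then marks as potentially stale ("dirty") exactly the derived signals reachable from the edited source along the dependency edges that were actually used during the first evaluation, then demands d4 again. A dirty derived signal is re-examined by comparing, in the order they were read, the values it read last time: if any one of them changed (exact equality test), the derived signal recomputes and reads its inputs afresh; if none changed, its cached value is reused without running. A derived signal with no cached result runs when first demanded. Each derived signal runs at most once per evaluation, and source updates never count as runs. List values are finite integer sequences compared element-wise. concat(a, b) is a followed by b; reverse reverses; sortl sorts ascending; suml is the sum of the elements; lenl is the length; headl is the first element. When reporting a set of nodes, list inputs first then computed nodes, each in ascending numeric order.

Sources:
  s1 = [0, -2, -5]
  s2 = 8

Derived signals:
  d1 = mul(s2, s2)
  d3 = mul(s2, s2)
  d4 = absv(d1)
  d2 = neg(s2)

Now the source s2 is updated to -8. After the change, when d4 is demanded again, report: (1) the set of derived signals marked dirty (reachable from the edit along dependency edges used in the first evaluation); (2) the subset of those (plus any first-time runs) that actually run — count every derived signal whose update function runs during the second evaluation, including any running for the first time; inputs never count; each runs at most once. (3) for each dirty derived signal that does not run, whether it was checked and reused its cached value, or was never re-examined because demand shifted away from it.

First demand of the output computes:
  d1 = mul(8, 8) = 64
  d4 = absv(64) = 64

After the edit, cleaning proceeds:
  d1: a read changed (s2 8->-8; s2 8->-8) — executes, giving 64 — identical to its old value.
  d4: dirty, but its reads are unchanged (d1 unchanged); cached 64 stands.

Note the absorption at d1: it re-runs yet its value is the same, leaving the output's value untouched.

The edit dirties: d1, d4.
1 derived signals run: d1.
Cache hits after checking: d4.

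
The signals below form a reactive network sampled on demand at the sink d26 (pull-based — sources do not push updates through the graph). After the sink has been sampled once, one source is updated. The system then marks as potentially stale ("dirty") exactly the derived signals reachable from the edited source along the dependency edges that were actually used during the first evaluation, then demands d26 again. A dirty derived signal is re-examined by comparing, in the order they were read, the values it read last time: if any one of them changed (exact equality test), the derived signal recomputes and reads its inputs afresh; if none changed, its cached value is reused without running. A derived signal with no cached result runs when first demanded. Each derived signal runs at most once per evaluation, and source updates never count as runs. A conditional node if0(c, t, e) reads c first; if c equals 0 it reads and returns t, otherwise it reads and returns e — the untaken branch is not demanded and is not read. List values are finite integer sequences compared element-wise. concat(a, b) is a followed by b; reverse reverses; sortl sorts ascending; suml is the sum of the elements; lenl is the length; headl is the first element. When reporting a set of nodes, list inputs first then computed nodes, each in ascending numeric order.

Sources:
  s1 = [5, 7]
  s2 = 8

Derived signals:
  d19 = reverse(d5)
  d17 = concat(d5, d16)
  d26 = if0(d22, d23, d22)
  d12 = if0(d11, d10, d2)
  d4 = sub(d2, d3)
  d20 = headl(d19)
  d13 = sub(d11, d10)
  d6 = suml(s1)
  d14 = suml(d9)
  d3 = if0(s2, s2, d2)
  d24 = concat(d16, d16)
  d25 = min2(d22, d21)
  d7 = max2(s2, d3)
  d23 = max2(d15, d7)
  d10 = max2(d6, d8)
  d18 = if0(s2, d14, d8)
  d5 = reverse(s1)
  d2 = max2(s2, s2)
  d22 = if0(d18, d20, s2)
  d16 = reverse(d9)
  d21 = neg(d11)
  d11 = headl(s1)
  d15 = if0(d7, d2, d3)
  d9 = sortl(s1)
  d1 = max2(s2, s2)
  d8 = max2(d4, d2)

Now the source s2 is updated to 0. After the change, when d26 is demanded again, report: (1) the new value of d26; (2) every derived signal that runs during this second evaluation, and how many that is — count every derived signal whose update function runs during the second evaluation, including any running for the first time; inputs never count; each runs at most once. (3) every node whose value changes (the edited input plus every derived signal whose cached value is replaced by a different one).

Initial pass — values computed on the first demand:
  d2 = max2(8, 8) = 8
  d3 = if0(s2=8 -> else branch d2) = 8
  d4 = sub(8, 8) = 0
  d8 = max2(0, 8) = 8
  d18 = if0(s2=8 -> else branch d8) = 8
  d22 = if0(d18=8 -> else branch s2) = 8
  d26 = if0(d22=8 -> else branch d22) = 8

Second demand — change propagation:
  d2: re-runs because s2 8->0; s2 8->0; new result 0.
  d3: re-runs because s2 8->0; d2 8->0; new result 0.
  d4: dirty yet unreached — the second evaluation never asks for it.
  d7: newly demanded (no cache) — executes and yields 0.
  d8: dirty yet unreached — the second evaluation never asks for it.
  d9: newly demanded (no cache) — executes and yields [5, 7].
  d14: newly demanded (no cache) — executes and yields 12.
  d15: newly demanded (no cache) — executes and yields 0.
  d18: re-runs because s2 8->0; new result 12.
  d22: re-runs because d18 8->12; s2 8->0; new result 0.
  d23: newly demanded (no cache) — executes and yields 0.
  d26: re-runs because d22 8->0; d22 8->0; new result 0.

The important point: the flipped condition redirects demand; d4, d8 are left stale, never re-checked.

d26 now evaluates to 0.
Run set: d2, d3, d7, d9, d14, d15, d18, d22, d23, d26 (10 run).
Changed values: s2, d2, d3, d18, d22, d26.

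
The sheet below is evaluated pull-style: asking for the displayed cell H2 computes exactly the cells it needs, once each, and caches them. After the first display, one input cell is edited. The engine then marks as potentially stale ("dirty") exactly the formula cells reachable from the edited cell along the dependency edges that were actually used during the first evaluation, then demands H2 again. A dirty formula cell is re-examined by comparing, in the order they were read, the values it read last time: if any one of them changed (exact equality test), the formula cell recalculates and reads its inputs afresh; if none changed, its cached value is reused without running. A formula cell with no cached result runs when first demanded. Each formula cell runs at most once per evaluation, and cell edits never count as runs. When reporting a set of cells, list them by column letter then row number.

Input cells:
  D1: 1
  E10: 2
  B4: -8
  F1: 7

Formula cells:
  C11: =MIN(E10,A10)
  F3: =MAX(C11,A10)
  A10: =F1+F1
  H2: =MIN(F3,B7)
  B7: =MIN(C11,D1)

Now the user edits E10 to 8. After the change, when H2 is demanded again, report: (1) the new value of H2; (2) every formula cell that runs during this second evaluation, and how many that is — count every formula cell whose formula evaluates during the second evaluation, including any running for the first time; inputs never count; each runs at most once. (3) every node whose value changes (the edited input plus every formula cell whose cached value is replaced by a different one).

First demand of the output computes:
  A10 = 7 + 7 = 14
  C11 = MIN(2, 14) = 2
  B7 = MIN(2, 1) = 1
  F3 = MAX(2, 14) = 14
  H2 = MIN(14, 1) = 1

After the edit, cleaning proceeds:
  C11: a read changed (E10 2->8) — executes, giving 8.
  B7: a read changed (C11 2->8) — executes, giving 1 — identical to its old value.
  F3: a read changed (C11 2->8) — executes, giving 14 — identical to its old value.
  H2: dirty, but its reads are unchanged (F3 unchanged, B7 unchanged); cached 1 stands.

Note where the cutoff bites: H2 is checked, finds nothing changed, and keeps its cache.

Demanding H2 again yields 1.
3 formula cells run: B7, C11, F3.
The nodes whose values change: C11, E10.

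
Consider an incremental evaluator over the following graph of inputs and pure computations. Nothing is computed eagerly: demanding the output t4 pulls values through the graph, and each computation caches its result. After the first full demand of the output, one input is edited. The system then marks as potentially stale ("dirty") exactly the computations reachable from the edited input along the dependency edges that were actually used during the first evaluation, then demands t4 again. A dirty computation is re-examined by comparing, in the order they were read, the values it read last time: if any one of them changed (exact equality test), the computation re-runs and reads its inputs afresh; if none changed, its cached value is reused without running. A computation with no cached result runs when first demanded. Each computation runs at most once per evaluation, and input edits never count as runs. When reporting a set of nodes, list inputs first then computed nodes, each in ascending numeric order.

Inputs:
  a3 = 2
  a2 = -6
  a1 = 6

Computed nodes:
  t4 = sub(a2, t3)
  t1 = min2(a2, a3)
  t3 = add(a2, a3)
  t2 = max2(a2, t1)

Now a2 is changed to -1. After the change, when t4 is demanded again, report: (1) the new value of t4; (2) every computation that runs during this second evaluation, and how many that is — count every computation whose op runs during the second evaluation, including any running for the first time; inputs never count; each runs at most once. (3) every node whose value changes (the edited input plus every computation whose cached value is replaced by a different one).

t4 now evaluates to -2.
Run set: t3, t4 (2 run).
Changed values: a2, t3.

Initial pass — values computed on the first demand:
  t3 = add(-6, 2) = -4
  t4 = sub(-6, -4) = -2

Second demand — change propagation:
  t3: re-runs because a2 -6->-1; new result 1.
  t4: re-runs because a2 -6->-1; t3 -4->1; new result -2 (unchanged).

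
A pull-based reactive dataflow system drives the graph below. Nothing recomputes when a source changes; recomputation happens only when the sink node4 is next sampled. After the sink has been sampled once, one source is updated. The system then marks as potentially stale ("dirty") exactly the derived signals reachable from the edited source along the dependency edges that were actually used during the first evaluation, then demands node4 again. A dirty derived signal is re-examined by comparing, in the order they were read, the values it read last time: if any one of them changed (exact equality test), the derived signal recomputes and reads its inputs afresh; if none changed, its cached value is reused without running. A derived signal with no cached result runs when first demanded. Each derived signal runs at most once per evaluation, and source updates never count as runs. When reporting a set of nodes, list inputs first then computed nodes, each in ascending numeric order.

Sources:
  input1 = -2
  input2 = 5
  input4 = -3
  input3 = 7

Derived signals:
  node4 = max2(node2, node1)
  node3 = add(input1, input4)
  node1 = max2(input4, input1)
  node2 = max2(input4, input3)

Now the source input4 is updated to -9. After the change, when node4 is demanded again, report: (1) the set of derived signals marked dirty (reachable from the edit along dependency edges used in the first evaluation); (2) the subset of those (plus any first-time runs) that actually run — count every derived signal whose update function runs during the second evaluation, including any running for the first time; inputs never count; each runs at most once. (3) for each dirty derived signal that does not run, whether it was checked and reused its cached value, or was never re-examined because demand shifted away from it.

Marked dirty: node1, node2, node4.
Derived signals that run: node1, node2 — 2 in total.
Checked but reused from cache: node4.
Key observation: the cutoff stops propagation at node4 — its inputs' values are unchanged, so it reuses its cache.

First evaluation (everything demanded from the output):
  node1 = max2(-3, -2) = -2
  node2 = max2(-3, 7) = 7
  node4 = max2(7, -2) = 7

Propagation after the edit:
  node1: runs — input4 -3->-9; result -2 (same value as before).
  node2: runs — input4 -3->-9; result 7 (same value as before).
  node4: checked — values it read are unchanged (node2 unchanged, node1 unchanged); reused cached 7 without running.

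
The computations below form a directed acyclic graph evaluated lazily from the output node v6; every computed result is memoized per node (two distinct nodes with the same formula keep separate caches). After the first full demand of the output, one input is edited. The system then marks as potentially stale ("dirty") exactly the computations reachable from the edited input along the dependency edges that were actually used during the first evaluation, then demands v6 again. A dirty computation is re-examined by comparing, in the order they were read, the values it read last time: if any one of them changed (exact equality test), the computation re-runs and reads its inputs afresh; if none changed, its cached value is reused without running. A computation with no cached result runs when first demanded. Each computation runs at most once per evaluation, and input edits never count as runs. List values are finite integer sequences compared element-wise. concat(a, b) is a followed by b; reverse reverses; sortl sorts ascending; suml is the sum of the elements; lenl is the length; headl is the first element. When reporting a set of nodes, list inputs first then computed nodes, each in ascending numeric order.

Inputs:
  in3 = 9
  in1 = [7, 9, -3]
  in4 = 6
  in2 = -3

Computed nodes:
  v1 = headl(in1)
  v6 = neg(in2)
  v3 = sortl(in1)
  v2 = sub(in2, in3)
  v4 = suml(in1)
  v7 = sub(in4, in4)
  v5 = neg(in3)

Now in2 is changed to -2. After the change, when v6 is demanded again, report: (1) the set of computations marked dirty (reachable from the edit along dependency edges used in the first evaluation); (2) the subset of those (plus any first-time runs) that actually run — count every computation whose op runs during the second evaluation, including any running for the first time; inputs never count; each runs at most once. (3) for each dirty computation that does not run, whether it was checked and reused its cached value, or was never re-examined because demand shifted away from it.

The edit dirties: v6.
1 computations run: v6.
No dirty computation escaped a run.

First demand of the output computes:
  v6 = neg(-3) = 3

After the edit, cleaning proceeds:
  v6: a read changed (in2 -3->-2) — executes, giving 2.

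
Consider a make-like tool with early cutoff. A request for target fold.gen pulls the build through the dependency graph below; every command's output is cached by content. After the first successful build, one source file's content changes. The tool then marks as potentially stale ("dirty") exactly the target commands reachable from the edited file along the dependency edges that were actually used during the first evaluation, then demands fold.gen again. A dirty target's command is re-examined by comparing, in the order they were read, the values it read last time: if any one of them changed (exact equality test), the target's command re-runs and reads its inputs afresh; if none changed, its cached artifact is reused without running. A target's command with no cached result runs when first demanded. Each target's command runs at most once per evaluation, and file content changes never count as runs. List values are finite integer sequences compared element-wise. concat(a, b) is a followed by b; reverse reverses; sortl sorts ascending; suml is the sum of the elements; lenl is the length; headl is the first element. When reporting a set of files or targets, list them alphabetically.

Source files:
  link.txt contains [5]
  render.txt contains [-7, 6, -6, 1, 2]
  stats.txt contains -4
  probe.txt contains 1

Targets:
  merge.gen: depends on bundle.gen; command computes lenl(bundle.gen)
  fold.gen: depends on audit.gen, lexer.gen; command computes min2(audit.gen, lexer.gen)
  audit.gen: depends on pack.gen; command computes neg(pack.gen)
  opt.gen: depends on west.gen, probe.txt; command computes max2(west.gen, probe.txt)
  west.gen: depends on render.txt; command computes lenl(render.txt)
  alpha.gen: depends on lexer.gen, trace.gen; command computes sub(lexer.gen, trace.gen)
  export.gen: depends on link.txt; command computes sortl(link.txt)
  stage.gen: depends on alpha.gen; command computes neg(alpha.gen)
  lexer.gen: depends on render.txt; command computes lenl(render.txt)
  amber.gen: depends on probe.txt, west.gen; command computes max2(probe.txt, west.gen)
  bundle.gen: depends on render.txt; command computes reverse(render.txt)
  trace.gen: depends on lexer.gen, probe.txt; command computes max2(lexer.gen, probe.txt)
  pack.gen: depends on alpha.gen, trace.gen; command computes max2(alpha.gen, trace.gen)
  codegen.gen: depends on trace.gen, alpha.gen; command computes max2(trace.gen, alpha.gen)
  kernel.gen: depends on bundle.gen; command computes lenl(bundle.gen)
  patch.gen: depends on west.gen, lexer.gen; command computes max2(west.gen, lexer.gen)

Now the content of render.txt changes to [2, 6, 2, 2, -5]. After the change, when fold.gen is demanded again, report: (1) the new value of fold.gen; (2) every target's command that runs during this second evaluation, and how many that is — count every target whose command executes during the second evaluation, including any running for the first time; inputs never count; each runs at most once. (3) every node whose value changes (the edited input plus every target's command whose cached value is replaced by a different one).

Demanding fold.gen again yields -5.
1 target commands run: lexer.gen.
The nodes whose values change: render.txt.
Note the absorption at lexer.gen: it re-runs yet its value is the same, leaving the output's value untouched.

First demand of the output computes:
  lexer.gen = lenl([-7, 6, -6, 1, 2]) = 5
  trace.gen = max2(5, 1) = 5
  alpha.gen = sub(5, 5) = 0
  pack.gen = max2(0, 5) = 5
  audit.gen = neg(5) = -5
  fold.gen = min2(-5, 5) = -5

After the edit, cleaning proceeds:
  lexer.gen: a read changed (render.txt [-7, 6, -6, 1, 2]->[2, 6, 2, 2, -5]) — executes, giving 5 — identical to its old value.
  trace.gen: dirty, but its reads are unchanged (lexer.gen unchanged, probe.txt unchanged); cached 5 stands.
  alpha.gen: dirty, but its reads are unchanged (lexer.gen unchanged, trace.gen unchanged); cached 0 stands.
  pack.gen: dirty, but its reads are unchanged (alpha.gen unchanged, trace.gen unchanged); cached 5 stands.
  audit.gen: dirty, but its reads are unchanged (pack.gen unchanged); cached -5 stands.
  fold.gen: dirty, but its reads are unchanged (audit.gen unchanged, lexer.gen unchanged); cached -5 stands.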